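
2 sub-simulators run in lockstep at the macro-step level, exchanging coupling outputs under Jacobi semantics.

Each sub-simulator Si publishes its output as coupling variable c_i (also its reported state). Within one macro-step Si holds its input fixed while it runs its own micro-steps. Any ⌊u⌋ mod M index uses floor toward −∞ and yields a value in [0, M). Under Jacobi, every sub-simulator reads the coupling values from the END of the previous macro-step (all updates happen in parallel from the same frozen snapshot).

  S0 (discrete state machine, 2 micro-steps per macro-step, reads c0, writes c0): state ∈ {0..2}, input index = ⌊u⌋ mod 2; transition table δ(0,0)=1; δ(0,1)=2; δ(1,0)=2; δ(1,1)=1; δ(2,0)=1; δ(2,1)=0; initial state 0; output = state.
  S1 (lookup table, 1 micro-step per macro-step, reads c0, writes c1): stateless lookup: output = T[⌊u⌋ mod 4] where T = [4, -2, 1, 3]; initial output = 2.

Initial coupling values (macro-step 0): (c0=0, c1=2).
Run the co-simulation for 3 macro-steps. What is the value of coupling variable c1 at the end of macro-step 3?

macro 1: S0 reads c0=0 → after 2×micro: 2; S1 reads c0=0 → after 1×micro: 4 ⇒ (c0=2, c1=4)
macro 2: S0 reads c0=2 → after 2×micro: 2; S1 reads c0=2 → after 1×micro: 1 ⇒ (c0=2, c1=1)
macro 3: S0 reads c0=2 → after 2×micro: 2; S1 reads c0=2 → after 1×micro: 1 ⇒ (c0=2, c1=1)

c1 at macro-step 3 = 1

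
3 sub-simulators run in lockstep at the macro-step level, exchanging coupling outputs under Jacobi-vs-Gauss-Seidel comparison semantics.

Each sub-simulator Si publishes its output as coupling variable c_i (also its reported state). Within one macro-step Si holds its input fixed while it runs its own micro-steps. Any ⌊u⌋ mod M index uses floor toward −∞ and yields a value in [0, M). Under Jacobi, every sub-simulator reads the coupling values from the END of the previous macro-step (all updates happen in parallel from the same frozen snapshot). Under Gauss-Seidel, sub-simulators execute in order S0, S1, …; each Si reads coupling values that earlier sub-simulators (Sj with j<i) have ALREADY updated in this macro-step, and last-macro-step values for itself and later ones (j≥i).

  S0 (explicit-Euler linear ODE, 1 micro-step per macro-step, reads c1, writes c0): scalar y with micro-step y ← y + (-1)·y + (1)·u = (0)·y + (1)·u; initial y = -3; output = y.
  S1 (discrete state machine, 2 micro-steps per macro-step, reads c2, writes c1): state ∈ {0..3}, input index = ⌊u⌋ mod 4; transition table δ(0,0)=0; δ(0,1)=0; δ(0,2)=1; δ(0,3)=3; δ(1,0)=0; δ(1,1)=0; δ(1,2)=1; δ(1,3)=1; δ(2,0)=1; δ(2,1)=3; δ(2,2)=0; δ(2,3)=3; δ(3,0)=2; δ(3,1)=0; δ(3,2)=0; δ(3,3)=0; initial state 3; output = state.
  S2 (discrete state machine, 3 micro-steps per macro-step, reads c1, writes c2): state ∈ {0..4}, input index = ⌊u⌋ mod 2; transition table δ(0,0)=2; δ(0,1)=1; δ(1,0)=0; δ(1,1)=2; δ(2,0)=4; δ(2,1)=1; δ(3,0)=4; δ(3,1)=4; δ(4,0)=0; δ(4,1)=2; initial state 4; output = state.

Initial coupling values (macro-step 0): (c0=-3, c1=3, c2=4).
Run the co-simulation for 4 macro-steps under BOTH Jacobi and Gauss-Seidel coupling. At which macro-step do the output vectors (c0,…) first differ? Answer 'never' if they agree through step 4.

[Jacobi] macro 1: S0 reads c1=3 → after 1×micro: 3; S1 reads c2=4 → after 2×micro: 1; S2 reads c1=3 → after 3×micro: 2 ⇒ (c0=3, c1=1, c2=2)
[Jacobi] macro 2: S0 reads c1=1 → after 1×micro: 1; S1 reads c2=2 → after 2×micro: 1; S2 reads c1=1 → after 3×micro: 1 ⇒ (c0=1, c1=1, c2=1)
[Jacobi] macro 3: S0 reads c1=1 → after 1×micro: 1; S1 reads c2=1 → after 2×micro: 0; S2 reads c1=1 → after 3×micro: 2 ⇒ (c0=1, c1=0, c2=2)
[Jacobi] macro 4: S0 reads c1=0 → after 1×micro: 0; S1 reads c2=2 → after 2×micro: 1; S2 reads c1=0 → after 3×micro: 2 ⇒ (c0=0, c1=1, c2=2)
[Gauss-Seidel] macro 1: S0 reads c1=3 → after 1×micro: 3; S1 reads c2=4 → after 2×micro: 1; S2 reads c1=1 → after 3×micro: 2 ⇒ (c0=3, c1=1, c2=2)
[Gauss-Seidel] macro 2: S0 reads c1=1 → after 1×micro: 1; S1 reads c2=2 → after 2×micro: 1; S2 reads c1=1 → after 3×micro: 1 ⇒ (c0=1, c1=1, c2=1)
[Gauss-Seidel] macro 3: S0 reads c1=1 → after 1×micro: 1; S1 reads c2=1 → after 2×micro: 0; S2 reads c1=0 → after 3×micro: 4 ⇒ (c0=1, c1=0, c2=4)
[Gauss-Seidel] macro 4: S0 reads c1=0 → after 1×micro: 0; S1 reads c2=4 → after 2×micro: 0; S2 reads c1=0 → after 3×micro: 4 ⇒ (c0=0, c1=0, c2=4)

first divergence at macro-step: 3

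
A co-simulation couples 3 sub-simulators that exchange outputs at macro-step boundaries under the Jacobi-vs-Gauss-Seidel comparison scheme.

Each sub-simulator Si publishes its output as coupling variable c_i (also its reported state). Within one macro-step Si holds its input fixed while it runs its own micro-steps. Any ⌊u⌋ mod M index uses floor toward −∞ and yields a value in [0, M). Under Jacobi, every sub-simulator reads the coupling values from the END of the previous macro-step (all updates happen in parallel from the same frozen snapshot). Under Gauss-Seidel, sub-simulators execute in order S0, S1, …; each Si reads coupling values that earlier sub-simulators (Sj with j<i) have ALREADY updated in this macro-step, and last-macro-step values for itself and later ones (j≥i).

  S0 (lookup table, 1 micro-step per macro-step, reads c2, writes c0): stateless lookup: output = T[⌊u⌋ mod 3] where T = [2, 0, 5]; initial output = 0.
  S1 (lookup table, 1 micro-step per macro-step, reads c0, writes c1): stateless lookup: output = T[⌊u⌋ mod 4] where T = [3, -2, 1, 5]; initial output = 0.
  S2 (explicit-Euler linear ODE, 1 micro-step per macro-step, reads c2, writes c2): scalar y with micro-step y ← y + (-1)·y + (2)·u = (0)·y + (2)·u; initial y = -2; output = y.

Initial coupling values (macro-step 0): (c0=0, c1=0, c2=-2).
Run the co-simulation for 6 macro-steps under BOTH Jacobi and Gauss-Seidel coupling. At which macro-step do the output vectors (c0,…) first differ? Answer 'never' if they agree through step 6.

first divergence at macro-step: 2

[Jacobi] macro 1: S0 reads c2=-2 → after 1×micro: 0; S1 reads c0=0 → after 1×micro: 3; S2 reads c2=-2 → after 1×micro: -4 ⇒ (c0=0, c1=3, c2=-4)
[Jacobi] macro 2: S0 reads c2=-4 → after 1×micro: 5; S1 reads c0=0 → after 1×micro: 3; S2 reads c2=-4 → after 1×micro: -8 ⇒ (c0=5, c1=3, c2=-8)
[Jacobi] macro 3: S0 reads c2=-8 → after 1×micro: 0; S1 reads c0=5 → after 1×micro: -2; S2 reads c2=-8 → after 1×micro: -16 ⇒ (c0=0, c1=-2, c2=-16)
[Jacobi] macro 4: S0 reads c2=-16 → after 1×micro: 5; S1 reads c0=0 → after 1×micro: 3; S2 reads c2=-16 → after 1×micro: -32 ⇒ (c0=5, c1=3, c2=-32)
[Jacobi] macro 5: S0 reads c2=-32 → after 1×micro: 0; S1 reads c0=5 → after 1×micro: -2; S2 reads c2=-32 → after 1×micro: -64 ⇒ (c0=0, c1=-2, c2=-64)
[Jacobi] macro 6: S0 reads c2=-64 → after 1×micro: 5; S1 reads c0=0 → after 1×micro: 3; S2 reads c2=-64 → after 1×micro: -128 ⇒ (c0=5, c1=3, c2=-128)
[Gauss-Seidel] macro 1: S0 reads c2=-2 → after 1×micro: 0; S1 reads c0=0 → after 1×micro: 3; S2 reads c2=-2 → after 1×micro: -4 ⇒ (c0=0, c1=3, c2=-4)
[Gauss-Seidel] macro 2: S0 reads c2=-4 → after 1×micro: 5; S1 reads c0=5 → after 1×micro: -2; S2 reads c2=-4 → after 1×micro: -8 ⇒ (c0=5, c1=-2, c2=-8)
[Gauss-Seidel] macro 3: S0 reads c2=-8 → after 1×micro: 0; S1 reads c0=0 → after 1×micro: 3; S2 reads c2=-8 → after 1×micro: -16 ⇒ (c0=0, c1=3, c2=-16)
[Gauss-Seidel] macro 4: S0 reads c2=-16 → after 1×micro: 5; S1 reads c0=5 → after 1×micro: -2; S2 reads c2=-16 → after 1×micro: -32 ⇒ (c0=5, c1=-2, c2=-32)
[Gauss-Seidel] macro 5: S0 reads c2=-32 → after 1×micro: 0; S1 reads c0=0 → after 1×micro: 3; S2 reads c2=-32 → after 1×micro: -64 ⇒ (c0=0, c1=3, c2=-64)
[Gauss-Seidel] macro 6: S0 reads c2=-64 → after 1×micro: 5; S1 reads c0=5 → after 1×micro: -2; S2 reads c2=-64 → after 1×micro: -128 ⇒ (c0=5, c1=-2, c2=-128)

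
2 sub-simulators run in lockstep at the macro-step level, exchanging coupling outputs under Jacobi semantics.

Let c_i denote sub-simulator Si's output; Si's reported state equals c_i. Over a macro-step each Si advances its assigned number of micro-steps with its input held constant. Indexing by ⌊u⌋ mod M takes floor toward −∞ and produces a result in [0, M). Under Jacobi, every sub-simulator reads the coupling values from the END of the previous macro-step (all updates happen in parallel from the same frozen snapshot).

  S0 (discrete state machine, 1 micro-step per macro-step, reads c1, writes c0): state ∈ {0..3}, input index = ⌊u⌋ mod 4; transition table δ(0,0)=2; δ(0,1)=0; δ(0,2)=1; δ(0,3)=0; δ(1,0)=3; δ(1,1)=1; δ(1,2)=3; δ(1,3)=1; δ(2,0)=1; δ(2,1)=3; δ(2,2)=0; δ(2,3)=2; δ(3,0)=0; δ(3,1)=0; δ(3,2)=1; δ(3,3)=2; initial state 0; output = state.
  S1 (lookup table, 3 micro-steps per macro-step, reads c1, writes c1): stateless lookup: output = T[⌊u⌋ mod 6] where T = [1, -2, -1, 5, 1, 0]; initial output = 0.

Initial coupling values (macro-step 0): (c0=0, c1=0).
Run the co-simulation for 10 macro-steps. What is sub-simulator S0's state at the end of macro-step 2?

S0 state at macro-step 2 = 3

macro 1: S0 reads c1=0 → after 1×micro: 2; S1 reads c1=0 → after 3×micro: 1 ⇒ (c0=2, c1=1)
macro 2: S0 reads c1=1 → after 1×micro: 3; S1 reads c1=1 → after 3×micro: -2 ⇒ (c0=3, c1=-2)
macro 3: S0 reads c1=-2 → after 1×micro: 1; S1 reads c1=-2 → after 3×micro: 1 ⇒ (c0=1, c1=1)
macro 4: S0 reads c1=1 → after 1×micro: 1; S1 reads c1=1 → after 3×micro: -2 ⇒ (c0=1, c1=-2)
macro 5: S0 reads c1=-2 → after 1×micro: 3; S1 reads c1=-2 → after 3×micro: 1 ⇒ (c0=3, c1=1)
macro 6: S0 reads c1=1 → after 1×micro: 0; S1 reads c1=1 → after 3×micro: -2 ⇒ (c0=0, c1=-2)
macro 7: S0 reads c1=-2 → after 1×micro: 1; S1 reads c1=-2 → after 3×micro: 1 ⇒ (c0=1, c1=1)
macro 8: S0 reads c1=1 → after 1×micro: 1; S1 reads c1=1 → after 3×micro: -2 ⇒ (c0=1, c1=-2)
macro 9: S0 reads c1=-2 → after 1×micro: 3; S1 reads c1=-2 → after 3×micro: 1 ⇒ (c0=3, c1=1)
macro 10: S0 reads c1=1 → after 1×micro: 0; S1 reads c1=1 → after 3×micro: -2 ⇒ (c0=0, c1=-2)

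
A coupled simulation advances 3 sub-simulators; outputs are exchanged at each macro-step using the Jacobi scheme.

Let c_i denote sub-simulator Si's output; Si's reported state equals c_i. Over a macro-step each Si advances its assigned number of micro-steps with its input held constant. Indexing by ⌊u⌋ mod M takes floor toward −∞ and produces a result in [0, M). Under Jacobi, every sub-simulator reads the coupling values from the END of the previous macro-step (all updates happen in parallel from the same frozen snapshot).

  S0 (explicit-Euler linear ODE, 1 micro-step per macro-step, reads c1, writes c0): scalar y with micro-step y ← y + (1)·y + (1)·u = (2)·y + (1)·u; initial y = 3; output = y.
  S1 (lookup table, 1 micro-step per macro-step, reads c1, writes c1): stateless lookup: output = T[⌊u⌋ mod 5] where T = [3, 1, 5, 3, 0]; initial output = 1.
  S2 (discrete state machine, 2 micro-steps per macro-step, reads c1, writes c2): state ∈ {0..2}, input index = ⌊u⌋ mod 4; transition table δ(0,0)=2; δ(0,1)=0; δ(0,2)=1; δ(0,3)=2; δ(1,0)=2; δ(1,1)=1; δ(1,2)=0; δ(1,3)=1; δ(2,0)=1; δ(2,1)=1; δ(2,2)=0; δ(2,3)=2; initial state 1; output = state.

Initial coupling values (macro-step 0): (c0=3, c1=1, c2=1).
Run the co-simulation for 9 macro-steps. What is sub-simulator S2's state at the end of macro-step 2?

S2 state at macro-step 2 = 1

macro 1: S0 reads c1=1 → after 1×micro: 7; S1 reads c1=1 → after 1×micro: 1; S2 reads c1=1 → after 2×micro: 1 ⇒ (c0=7, c1=1, c2=1)
macro 2: S0 reads c1=1 → after 1×micro: 15; S1 reads c1=1 → after 1×micro: 1; S2 reads c1=1 → after 2×micro: 1 ⇒ (c0=15, c1=1, c2=1)
macro 3: S0 reads c1=1 → after 1×micro: 31; S1 reads c1=1 → after 1×micro: 1; S2 reads c1=1 → after 2×micro: 1 ⇒ (c0=31, c1=1, c2=1)
macro 4: S0 reads c1=1 → after 1×micro: 63; S1 reads c1=1 → after 1×micro: 1; S2 reads c1=1 → after 2×micro: 1 ⇒ (c0=63, c1=1, c2=1)
macro 5: S0 reads c1=1 → after 1×micro: 127; S1 reads c1=1 → after 1×micro: 1; S2 reads c1=1 → after 2×micro: 1 ⇒ (c0=127, c1=1, c2=1)
macro 6: S0 reads c1=1 → after 1×micro: 255; S1 reads c1=1 → after 1×micro: 1; S2 reads c1=1 → after 2×micro: 1 ⇒ (c0=255, c1=1, c2=1)
macro 7: S0 reads c1=1 → after 1×micro: 511; S1 reads c1=1 → after 1×micro: 1; S2 reads c1=1 → after 2×micro: 1 ⇒ (c0=511, c1=1, c2=1)
macro 8: S0 reads c1=1 → after 1×micro: 1023; S1 reads c1=1 → after 1×micro: 1; S2 reads c1=1 → after 2×micro: 1 ⇒ (c0=1023, c1=1, c2=1)
macro 9: S0 reads c1=1 → after 1×micro: 2047; S1 reads c1=1 → after 1×micro: 1; S2 reads c1=1 → after 2×micro: 1 ⇒ (c0=2047, c1=1, c2=1)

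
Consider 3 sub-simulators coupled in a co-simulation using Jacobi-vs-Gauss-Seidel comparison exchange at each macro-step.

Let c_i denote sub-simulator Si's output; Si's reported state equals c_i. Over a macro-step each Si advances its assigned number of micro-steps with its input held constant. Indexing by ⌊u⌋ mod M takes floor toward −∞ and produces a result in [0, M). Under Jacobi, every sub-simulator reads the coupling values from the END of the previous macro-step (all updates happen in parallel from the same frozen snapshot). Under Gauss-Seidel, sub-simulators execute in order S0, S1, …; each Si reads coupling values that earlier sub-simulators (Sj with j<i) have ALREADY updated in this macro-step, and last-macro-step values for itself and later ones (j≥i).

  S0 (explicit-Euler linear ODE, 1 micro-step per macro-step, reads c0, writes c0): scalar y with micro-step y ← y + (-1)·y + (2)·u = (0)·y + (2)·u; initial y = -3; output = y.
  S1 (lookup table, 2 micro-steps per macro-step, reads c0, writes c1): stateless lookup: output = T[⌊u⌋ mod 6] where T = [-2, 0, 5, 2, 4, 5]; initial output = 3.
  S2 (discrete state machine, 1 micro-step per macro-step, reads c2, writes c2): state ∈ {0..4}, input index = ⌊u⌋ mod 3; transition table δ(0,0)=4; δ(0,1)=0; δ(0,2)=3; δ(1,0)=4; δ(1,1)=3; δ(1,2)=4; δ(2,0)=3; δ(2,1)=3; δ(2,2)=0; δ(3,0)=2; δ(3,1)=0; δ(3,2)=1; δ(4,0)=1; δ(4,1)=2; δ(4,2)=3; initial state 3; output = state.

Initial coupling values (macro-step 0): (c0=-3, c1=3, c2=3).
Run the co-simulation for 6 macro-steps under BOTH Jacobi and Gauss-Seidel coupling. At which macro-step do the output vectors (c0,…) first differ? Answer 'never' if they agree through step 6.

first divergence at macro-step: 1

[Jacobi] macro 1: S0 reads c0=-3 → after 1×micro: -6; S1 reads c0=-3 → after 2×micro: 2; S2 reads c2=3 → after 1×micro: 2 ⇒ (c0=-6, c1=2, c2=2)
[Jacobi] macro 2: S0 reads c0=-6 → after 1×micro: -12; S1 reads c0=-6 → after 2×micro: -2; S2 reads c2=2 → after 1×micro: 0 ⇒ (c0=-12, c1=-2, c2=0)
[Jacobi] macro 3: S0 reads c0=-12 → after 1×micro: -24; S1 reads c0=-12 → after 2×micro: -2; S2 reads c2=0 → after 1×micro: 4 ⇒ (c0=-24, c1=-2, c2=4)
[Jacobi] macro 4: S0 reads c0=-24 → after 1×micro: -48; S1 reads c0=-24 → after 2×micro: -2; S2 reads c2=4 → after 1×micro: 2 ⇒ (c0=-48, c1=-2, c2=2)
[Jacobi] macro 5: S0 reads c0=-48 → after 1×micro: -96; S1 reads c0=-48 → after 2×micro: -2; S2 reads c2=2 → after 1×micro: 0 ⇒ (c0=-96, c1=-2, c2=0)
[Jacobi] macro 6: S0 reads c0=-96 → after 1×micro: -192; S1 reads c0=-96 → after 2×micro: -2; S2 reads c2=0 → after 1×micro: 4 ⇒ (c0=-192, c1=-2, c2=4)
[Gauss-Seidel] macro 1: S0 reads c0=-3 → after 1×micro: -6; S1 reads c0=-6 → after 2×micro: -2; S2 reads c2=3 → after 1×micro: 2 ⇒ (c0=-6, c1=-2, c2=2)
[Gauss-Seidel] macro 2: S0 reads c0=-6 → after 1×micro: -12; S1 reads c0=-12 → after 2×micro: -2; S2 reads c2=2 → after 1×micro: 0 ⇒ (c0=-12, c1=-2, c2=0)
[Gauss-Seidel] macro 3: S0 reads c0=-12 → after 1×micro: -24; S1 reads c0=-24 → after 2×micro: -2; S2 reads c2=0 → after 1×micro: 4 ⇒ (c0=-24, c1=-2, c2=4)
[Gauss-Seidel] macro 4: S0 reads c0=-24 → after 1×micro: -48; S1 reads c0=-48 → after 2×micro: -2; S2 reads c2=4 → after 1×micro: 2 ⇒ (c0=-48, c1=-2, c2=2)
[Gauss-Seidel] macro 5: S0 reads c0=-48 → after 1×micro: -96; S1 reads c0=-96 → after 2×micro: -2; S2 reads c2=2 → after 1×micro: 0 ⇒ (c0=-96, c1=-2, c2=0)
[Gauss-Seidel] macro 6: S0 reads c0=-96 → after 1×micro: -192; S1 reads c0=-192 → after 2×micro: -2; S2 reads c2=0 → after 1×micro: 4 ⇒ (c0=-192, c1=-2, c2=4)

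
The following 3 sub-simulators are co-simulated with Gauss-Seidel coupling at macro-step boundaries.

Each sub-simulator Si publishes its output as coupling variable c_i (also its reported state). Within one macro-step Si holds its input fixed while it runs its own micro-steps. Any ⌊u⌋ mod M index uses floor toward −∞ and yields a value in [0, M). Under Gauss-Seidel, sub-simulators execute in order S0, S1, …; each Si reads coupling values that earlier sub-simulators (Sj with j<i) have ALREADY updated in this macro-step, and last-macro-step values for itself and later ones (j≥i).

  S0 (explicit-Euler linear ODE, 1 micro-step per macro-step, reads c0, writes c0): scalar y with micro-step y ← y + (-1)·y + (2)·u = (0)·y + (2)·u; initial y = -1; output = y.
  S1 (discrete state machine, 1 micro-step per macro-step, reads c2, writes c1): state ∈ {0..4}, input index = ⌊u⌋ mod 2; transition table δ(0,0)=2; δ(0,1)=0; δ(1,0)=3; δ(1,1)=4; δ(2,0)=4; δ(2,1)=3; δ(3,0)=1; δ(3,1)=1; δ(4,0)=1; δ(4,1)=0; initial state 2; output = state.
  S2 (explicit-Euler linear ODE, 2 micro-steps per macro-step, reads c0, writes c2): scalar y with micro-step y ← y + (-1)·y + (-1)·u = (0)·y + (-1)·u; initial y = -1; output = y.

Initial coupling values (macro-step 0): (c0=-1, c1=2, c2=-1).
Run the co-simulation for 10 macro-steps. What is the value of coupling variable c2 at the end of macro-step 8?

c2 at macro-step 8 = 256

macro 1: S0 reads c0=-1 → after 1×micro: -2; S1 reads c2=-1 → after 1×micro: 3; S2 reads c0=-2 → after 2×micro: 2 ⇒ (c0=-2, c1=3, c2=2)
macro 2: S0 reads c0=-2 → after 1×micro: -4; S1 reads c2=2 → after 1×micro: 1; S2 reads c0=-4 → after 2×micro: 4 ⇒ (c0=-4, c1=1, c2=4)
macro 3: S0 reads c0=-4 → after 1×micro: -8; S1 reads c2=4 → after 1×micro: 3; S2 reads c0=-8 → after 2×micro: 8 ⇒ (c0=-8, c1=3, c2=8)
macro 4: S0 reads c0=-8 → after 1×micro: -16; S1 reads c2=8 → after 1×micro: 1; S2 reads c0=-16 → after 2×micro: 16 ⇒ (c0=-16, c1=1, c2=16)
macro 5: S0 reads c0=-16 → after 1×micro: -32; S1 reads c2=16 → after 1×micro: 3; S2 reads c0=-32 → after 2×micro: 32 ⇒ (c0=-32, c1=3, c2=32)
macro 6: S0 reads c0=-32 → after 1×micro: -64; S1 reads c2=32 → after 1×micro: 1; S2 reads c0=-64 → after 2×micro: 64 ⇒ (c0=-64, c1=1, c2=64)
macro 7: S0 reads c0=-64 → after 1×micro: -128; S1 reads c2=64 → after 1×micro: 3; S2 reads c0=-128 → after 2×micro: 128 ⇒ (c0=-128, c1=3, c2=128)
macro 8: S0 reads c0=-128 → after 1×micro: -256; S1 reads c2=128 → after 1×micro: 1; S2 reads c0=-256 → after 2×micro: 256 ⇒ (c0=-256, c1=1, c2=256)
macro 9: S0 reads c0=-256 → after 1×micro: -512; S1 reads c2=256 → after 1×micro: 3; S2 reads c0=-512 → after 2×micro: 512 ⇒ (c0=-512, c1=3, c2=512)
macro 10: S0 reads c0=-512 → after 1×micro: -1024; S1 reads c2=512 → after 1×micro: 1; S2 reads c0=-1024 → after 2×micro: 1024 ⇒ (c0=-1024, c1=1, c2=1024)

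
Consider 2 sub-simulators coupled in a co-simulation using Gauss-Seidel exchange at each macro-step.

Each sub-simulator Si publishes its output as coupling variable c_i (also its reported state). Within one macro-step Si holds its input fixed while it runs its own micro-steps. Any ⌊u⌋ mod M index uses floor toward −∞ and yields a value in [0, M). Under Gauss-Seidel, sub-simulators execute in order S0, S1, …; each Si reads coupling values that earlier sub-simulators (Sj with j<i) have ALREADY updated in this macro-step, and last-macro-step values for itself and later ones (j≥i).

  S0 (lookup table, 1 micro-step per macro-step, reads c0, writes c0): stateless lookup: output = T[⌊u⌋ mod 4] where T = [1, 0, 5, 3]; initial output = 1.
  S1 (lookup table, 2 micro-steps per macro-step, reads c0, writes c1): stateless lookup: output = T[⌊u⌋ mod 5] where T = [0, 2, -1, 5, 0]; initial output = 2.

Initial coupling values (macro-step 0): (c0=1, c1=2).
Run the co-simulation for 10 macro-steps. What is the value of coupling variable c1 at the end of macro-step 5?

macro 1: S0 reads c0=1 → after 1×micro: 0; S1 reads c0=0 → after 2×micro: 0 ⇒ (c0=0, c1=0)
macro 2: S0 reads c0=0 → after 1×micro: 1; S1 reads c0=1 → after 2×micro: 2 ⇒ (c0=1, c1=2)
macro 3: S0 reads c0=1 → after 1×micro: 0; S1 reads c0=0 → after 2×micro: 0 ⇒ (c0=0, c1=0)
macro 4: S0 reads c0=0 → after 1×micro: 1; S1 reads c0=1 → after 2×micro: 2 ⇒ (c0=1, c1=2)
macro 5: S0 reads c0=1 → after 1×micro: 0; S1 reads c0=0 → after 2×micro: 0 ⇒ (c0=0, c1=0)
macro 6: S0 reads c0=0 → after 1×micro: 1; S1 reads c0=1 → after 2×micro: 2 ⇒ (c0=1, c1=2)
macro 7: S0 reads c0=1 → after 1×micro: 0; S1 reads c0=0 → after 2×micro: 0 ⇒ (c0=0, c1=0)
macro 8: S0 reads c0=0 → after 1×micro: 1; S1 reads c0=1 → after 2×micro: 2 ⇒ (c0=1, c1=2)
macro 9: S0 reads c0=1 → after 1×micro: 0; S1 reads c0=0 → after 2×micro: 0 ⇒ (c0=0, c1=0)
macro 10: S0 reads c0=0 → after 1×micro: 1; S1 reads c0=1 → after 2×micro: 2 ⇒ (c0=1, c1=2)

c1 at macro-step 5 = 0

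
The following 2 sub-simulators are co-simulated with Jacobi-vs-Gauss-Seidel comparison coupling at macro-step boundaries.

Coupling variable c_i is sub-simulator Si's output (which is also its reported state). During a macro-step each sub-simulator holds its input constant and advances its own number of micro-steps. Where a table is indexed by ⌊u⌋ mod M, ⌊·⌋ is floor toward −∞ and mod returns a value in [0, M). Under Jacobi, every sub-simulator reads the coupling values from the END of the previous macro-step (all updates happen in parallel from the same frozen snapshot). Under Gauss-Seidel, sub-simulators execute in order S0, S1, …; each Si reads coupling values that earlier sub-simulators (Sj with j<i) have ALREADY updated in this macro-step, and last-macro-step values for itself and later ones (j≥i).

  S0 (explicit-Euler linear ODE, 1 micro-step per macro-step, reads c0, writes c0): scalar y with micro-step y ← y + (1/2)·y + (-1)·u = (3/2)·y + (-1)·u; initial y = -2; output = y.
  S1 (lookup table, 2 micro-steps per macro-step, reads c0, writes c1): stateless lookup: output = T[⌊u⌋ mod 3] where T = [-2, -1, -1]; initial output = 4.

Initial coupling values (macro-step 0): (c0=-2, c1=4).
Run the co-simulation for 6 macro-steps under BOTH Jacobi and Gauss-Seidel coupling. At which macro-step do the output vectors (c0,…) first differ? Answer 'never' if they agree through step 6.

first divergence at macro-step: never

[Jacobi] macro 1: S0 reads c0=-2 → after 1×micro: -1; S1 reads c0=-2 → after 2×micro: -1 ⇒ (c0=-1, c1=-1)
[Jacobi] macro 2: S0 reads c0=-1 → after 1×micro: -1/2; S1 reads c0=-1 → after 2×micro: -1 ⇒ (c0=-1/2, c1=-1)
[Jacobi] macro 3: S0 reads c0=-1/2 → after 1×micro: -1/4; S1 reads c0=-1/2 → after 2×micro: -1 ⇒ (c0=-1/4, c1=-1)
[Jacobi] macro 4: S0 reads c0=-1/4 → after 1×micro: -1/8; S1 reads c0=-1/4 → after 2×micro: -1 ⇒ (c0=-1/8, c1=-1)
[Jacobi] macro 5: S0 reads c0=-1/8 → after 1×micro: -1/16; S1 reads c0=-1/8 → after 2×micro: -1 ⇒ (c0=-1/16, c1=-1)
[Jacobi] macro 6: S0 reads c0=-1/16 → after 1×micro: -1/32; S1 reads c0=-1/16 → after 2×micro: -1 ⇒ (c0=-1/32, c1=-1)
[Gauss-Seidel] macro 1: S0 reads c0=-2 → after 1×micro: -1; S1 reads c0=-1 → after 2×micro: -1 ⇒ (c0=-1, c1=-1)
[Gauss-Seidel] macro 2: S0 reads c0=-1 → after 1×micro: -1/2; S1 reads c0=-1/2 → after 2×micro: -1 ⇒ (c0=-1/2, c1=-1)
[Gauss-Seidel] macro 3: S0 reads c0=-1/2 → after 1×micro: -1/4; S1 reads c0=-1/4 → after 2×micro: -1 ⇒ (c0=-1/4, c1=-1)
[Gauss-Seidel] macro 4: S0 reads c0=-1/4 → after 1×micro: -1/8; S1 reads c0=-1/8 → after 2×micro: -1 ⇒ (c0=-1/8, c1=-1)
[Gauss-Seidel] macro 5: S0 reads c0=-1/8 → after 1×micro: -1/16; S1 reads c0=-1/16 → after 2×micro: -1 ⇒ (c0=-1/16, c1=-1)
[Gauss-Seidel] macro 6: S0 reads c0=-1/16 → after 1×micro: -1/32; S1 reads c0=-1/32 → after 2×micro: -1 ⇒ (c0=-1/32, c1=-1)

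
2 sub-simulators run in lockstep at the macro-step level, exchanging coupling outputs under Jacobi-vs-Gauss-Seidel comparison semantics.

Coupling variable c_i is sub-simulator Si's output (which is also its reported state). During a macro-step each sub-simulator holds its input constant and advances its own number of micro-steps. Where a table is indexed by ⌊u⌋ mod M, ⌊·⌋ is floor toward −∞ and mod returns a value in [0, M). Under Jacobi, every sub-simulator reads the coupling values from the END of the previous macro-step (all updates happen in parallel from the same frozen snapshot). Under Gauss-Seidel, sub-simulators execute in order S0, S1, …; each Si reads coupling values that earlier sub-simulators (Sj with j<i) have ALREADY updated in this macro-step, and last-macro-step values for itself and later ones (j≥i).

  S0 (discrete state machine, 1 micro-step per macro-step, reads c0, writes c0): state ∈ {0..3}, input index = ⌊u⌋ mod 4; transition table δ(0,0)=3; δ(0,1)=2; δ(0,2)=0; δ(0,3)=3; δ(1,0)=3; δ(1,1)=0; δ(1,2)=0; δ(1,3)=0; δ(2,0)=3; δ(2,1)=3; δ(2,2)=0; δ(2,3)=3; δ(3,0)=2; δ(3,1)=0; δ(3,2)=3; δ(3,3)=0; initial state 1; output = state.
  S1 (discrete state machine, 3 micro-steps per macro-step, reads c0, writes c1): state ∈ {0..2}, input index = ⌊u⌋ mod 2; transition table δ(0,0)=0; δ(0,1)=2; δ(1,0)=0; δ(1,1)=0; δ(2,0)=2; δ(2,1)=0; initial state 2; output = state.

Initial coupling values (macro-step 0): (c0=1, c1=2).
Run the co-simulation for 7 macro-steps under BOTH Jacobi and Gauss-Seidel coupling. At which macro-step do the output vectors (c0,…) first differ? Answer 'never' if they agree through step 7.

[Jacobi] macro 1: S0 reads c0=1 → after 1×micro: 0; S1 reads c0=1 → after 3×micro: 0 ⇒ (c0=0, c1=0)
[Jacobi] macro 2: S0 reads c0=0 → after 1×micro: 3; S1 reads c0=0 → after 3×micro: 0 ⇒ (c0=3, c1=0)
[Jacobi] macro 3: S0 reads c0=3 → after 1×micro: 0; S1 reads c0=3 → after 3×micro: 2 ⇒ (c0=0, c1=2)
[Jacobi] macro 4: S0 reads c0=0 → after 1×micro: 3; S1 reads c0=0 → after 3×micro: 2 ⇒ (c0=3, c1=2)
[Jacobi] macro 5: S0 reads c0=3 → after 1×micro: 0; S1 reads c0=3 → after 3×micro: 0 ⇒ (c0=0, c1=0)
[Jacobi] macro 6: S0 reads c0=0 → after 1×micro: 3; S1 reads c0=0 → after 3×micro: 0 ⇒ (c0=3, c1=0)
[Jacobi] macro 7: S0 reads c0=3 → after 1×micro: 0; S1 reads c0=3 → after 3×micro: 2 ⇒ (c0=0, c1=2)
[Gauss-Seidel] macro 1: S0 reads c0=1 → after 1×micro: 0; S1 reads c0=0 → after 3×micro: 2 ⇒ (c0=0, c1=2)
[Gauss-Seidel] macro 2: S0 reads c0=0 → after 1×micro: 3; S1 reads c0=3 → after 3×micro: 0 ⇒ (c0=3, c1=0)
[Gauss-Seidel] macro 3: S0 reads c0=3 → after 1×micro: 0; S1 reads c0=0 → after 3×micro: 0 ⇒ (c0=0, c1=0)
[Gauss-Seidel] macro 4: S0 reads c0=0 → after 1×micro: 3; S1 reads c0=3 → after 3×micro: 2 ⇒ (c0=3, c1=2)
[Gauss-Seidel] macro 5: S0 reads c0=3 → after 1×micro: 0; S1 reads c0=0 → after 3×micro: 2 ⇒ (c0=0, c1=2)
[Gauss-Seidel] macro 6: S0 reads c0=0 → after 1×micro: 3; S1 reads c0=3 → after 3×micro: 0 ⇒ (c0=3, c1=0)
[Gauss-Seidel] macro 7: S0 reads c0=3 → after 1×micro: 0; S1 reads c0=0 → after 3×micro: 0 ⇒ (c0=0, c1=0)

first divergence at macro-step: 1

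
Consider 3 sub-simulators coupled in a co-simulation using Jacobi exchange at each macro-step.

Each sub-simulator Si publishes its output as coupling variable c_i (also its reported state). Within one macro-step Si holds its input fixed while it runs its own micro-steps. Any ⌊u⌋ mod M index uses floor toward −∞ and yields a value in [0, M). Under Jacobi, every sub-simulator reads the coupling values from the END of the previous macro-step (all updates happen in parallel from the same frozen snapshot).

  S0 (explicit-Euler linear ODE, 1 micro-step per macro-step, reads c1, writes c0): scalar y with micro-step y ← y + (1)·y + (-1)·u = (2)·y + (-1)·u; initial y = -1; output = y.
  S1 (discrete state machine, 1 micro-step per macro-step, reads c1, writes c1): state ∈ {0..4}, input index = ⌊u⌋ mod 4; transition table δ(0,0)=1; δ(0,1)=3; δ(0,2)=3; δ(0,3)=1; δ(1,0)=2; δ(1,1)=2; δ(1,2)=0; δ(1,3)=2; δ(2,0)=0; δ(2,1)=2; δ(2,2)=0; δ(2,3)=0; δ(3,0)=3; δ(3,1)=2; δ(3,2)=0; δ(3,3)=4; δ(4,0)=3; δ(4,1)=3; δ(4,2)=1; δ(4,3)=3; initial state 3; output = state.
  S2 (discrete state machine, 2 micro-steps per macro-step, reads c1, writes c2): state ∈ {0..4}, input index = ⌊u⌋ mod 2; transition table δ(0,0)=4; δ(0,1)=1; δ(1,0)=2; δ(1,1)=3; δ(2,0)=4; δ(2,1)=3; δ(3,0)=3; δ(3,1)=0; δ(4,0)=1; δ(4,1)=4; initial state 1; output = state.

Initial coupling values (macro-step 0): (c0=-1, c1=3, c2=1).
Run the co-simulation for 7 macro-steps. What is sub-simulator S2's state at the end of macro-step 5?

macro 1: S0 reads c1=3 → after 1×micro: -5; S1 reads c1=3 → after 1×micro: 4; S2 reads c1=3 → after 2×micro: 0 ⇒ (c0=-5, c1=4, c2=0)
macro 2: S0 reads c1=4 → after 1×micro: -14; S1 reads c1=4 → after 1×micro: 3; S2 reads c1=4 → after 2×micro: 1 ⇒ (c0=-14, c1=3, c2=1)
macro 3: S0 reads c1=3 → after 1×micro: -31; S1 reads c1=3 → after 1×micro: 4; S2 reads c1=3 → after 2×micro: 0 ⇒ (c0=-31, c1=4, c2=0)
macro 4: S0 reads c1=4 → after 1×micro: -66; S1 reads c1=4 → after 1×micro: 3; S2 reads c1=4 → after 2×micro: 1 ⇒ (c0=-66, c1=3, c2=1)
macro 5: S0 reads c1=3 → after 1×micro: -135; S1 reads c1=3 → after 1×micro: 4; S2 reads c1=3 → after 2×micro: 0 ⇒ (c0=-135, c1=4, c2=0)
macro 6: S0 reads c1=4 → after 1×micro: -274; S1 reads c1=4 → after 1×micro: 3; S2 reads c1=4 → after 2×micro: 1 ⇒ (c0=-274, c1=3, c2=1)
macro 7: S0 reads c1=3 → after 1×micro: -551; S1 reads c1=3 → after 1×micro: 4; S2 reads c1=3 → after 2×micro: 0 ⇒ (c0=-551, c1=4, c2=0)

S2 state at macro-step 5 = 0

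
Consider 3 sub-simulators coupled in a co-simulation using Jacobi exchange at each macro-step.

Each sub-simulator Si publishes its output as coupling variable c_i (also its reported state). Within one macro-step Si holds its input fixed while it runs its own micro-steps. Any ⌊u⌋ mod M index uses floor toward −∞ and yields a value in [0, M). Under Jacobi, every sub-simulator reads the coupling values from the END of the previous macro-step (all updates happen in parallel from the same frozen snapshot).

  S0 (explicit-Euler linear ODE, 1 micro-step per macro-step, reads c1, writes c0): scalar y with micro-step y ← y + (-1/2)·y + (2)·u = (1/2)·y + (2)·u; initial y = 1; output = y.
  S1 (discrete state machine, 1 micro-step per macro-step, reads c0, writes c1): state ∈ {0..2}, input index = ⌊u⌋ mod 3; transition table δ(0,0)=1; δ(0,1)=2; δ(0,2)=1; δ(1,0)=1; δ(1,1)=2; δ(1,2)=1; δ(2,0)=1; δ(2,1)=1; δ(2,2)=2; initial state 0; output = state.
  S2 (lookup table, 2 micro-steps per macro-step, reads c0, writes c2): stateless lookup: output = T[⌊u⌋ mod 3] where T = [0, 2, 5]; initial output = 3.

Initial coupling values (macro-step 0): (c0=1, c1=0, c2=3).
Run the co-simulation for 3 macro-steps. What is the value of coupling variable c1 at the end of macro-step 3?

macro 1: S0 reads c1=0 → after 1×micro: 1/2; S1 reads c0=1 → after 1×micro: 2; S2 reads c0=1 → after 2×micro: 2 ⇒ (c0=1/2, c1=2, c2=2)
macro 2: S0 reads c1=2 → after 1×micro: 17/4; S1 reads c0=1/2 → after 1×micro: 1; S2 reads c0=1/2 → after 2×micro: 0 ⇒ (c0=17/4, c1=1, c2=0)
macro 3: S0 reads c1=1 → after 1×micro: 33/8; S1 reads c0=17/4 → after 1×micro: 2; S2 reads c0=17/4 → after 2×micro: 2 ⇒ (c0=33/8, c1=2, c2=2)

c1 at macro-step 3 = 2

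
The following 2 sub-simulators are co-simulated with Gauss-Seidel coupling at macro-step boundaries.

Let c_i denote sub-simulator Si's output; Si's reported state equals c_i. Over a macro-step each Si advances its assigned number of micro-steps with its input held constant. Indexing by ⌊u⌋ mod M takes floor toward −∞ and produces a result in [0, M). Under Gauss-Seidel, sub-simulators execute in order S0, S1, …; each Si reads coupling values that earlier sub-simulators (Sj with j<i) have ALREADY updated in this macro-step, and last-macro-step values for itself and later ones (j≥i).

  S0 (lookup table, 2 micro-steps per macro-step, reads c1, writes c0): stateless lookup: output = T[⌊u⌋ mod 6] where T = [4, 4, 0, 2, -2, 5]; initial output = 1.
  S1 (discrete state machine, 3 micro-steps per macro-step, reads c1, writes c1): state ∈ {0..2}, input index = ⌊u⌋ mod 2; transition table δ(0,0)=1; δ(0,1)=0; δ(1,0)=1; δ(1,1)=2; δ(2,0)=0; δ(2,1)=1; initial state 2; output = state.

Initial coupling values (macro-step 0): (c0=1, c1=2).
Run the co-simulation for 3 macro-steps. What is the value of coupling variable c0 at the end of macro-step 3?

macro 1: S0 reads c1=2 → after 2×micro: 0; S1 reads c1=2 → after 3×micro: 1 ⇒ (c0=0, c1=1)
macro 2: S0 reads c1=1 → after 2×micro: 4; S1 reads c1=1 → after 3×micro: 2 ⇒ (c0=4, c1=2)
macro 3: S0 reads c1=2 → after 2×micro: 0; S1 reads c1=2 → after 3×micro: 1 ⇒ (c0=0, c1=1)

c0 at macro-step 3 = 0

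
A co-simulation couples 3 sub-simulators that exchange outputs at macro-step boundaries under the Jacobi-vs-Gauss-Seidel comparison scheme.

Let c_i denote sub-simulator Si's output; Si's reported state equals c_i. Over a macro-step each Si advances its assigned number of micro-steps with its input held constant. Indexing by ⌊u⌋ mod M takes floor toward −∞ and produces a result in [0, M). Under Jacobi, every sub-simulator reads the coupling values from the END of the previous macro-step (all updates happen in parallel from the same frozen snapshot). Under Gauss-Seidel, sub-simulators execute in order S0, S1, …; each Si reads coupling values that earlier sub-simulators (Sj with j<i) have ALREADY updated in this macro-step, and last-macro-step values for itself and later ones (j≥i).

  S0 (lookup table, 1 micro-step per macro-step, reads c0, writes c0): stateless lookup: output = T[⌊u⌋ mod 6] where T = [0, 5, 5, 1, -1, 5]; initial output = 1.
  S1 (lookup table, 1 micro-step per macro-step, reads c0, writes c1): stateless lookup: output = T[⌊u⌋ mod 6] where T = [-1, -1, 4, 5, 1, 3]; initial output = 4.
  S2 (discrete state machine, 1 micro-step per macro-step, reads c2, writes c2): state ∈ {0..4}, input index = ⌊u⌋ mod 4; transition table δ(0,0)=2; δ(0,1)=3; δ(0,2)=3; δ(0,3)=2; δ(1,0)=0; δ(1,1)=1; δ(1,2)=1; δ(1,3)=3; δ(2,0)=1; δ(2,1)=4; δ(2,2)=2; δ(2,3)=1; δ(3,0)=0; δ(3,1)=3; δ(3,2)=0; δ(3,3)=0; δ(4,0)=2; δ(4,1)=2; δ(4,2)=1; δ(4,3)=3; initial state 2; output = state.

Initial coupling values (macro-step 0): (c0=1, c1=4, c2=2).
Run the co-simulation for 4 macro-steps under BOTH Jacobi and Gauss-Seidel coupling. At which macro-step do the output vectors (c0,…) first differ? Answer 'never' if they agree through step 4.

[Jacobi] macro 1: S0 reads c0=1 → after 1×micro: 5; S1 reads c0=1 → after 1×micro: -1; S2 reads c2=2 → after 1×micro: 2 ⇒ (c0=5, c1=-1, c2=2)
[Jacobi] macro 2: S0 reads c0=5 → after 1×micro: 5; S1 reads c0=5 → after 1×micro: 3; S2 reads c2=2 → after 1×micro: 2 ⇒ (c0=5, c1=3, c2=2)
[Jacobi] macro 3: S0 reads c0=5 → after 1×micro: 5; S1 reads c0=5 → after 1×micro: 3; S2 reads c2=2 → after 1×micro: 2 ⇒ (c0=5, c1=3, c2=2)
[Jacobi] macro 4: S0 reads c0=5 → after 1×micro: 5; S1 reads c0=5 → after 1×micro: 3; S2 reads c2=2 → after 1×micro: 2 ⇒ (c0=5, c1=3, c2=2)
[Gauss-Seidel] macro 1: S0 reads c0=1 → after 1×micro: 5; S1 reads c0=5 → after 1×micro: 3; S2 reads c2=2 → after 1×micro: 2 ⇒ (c0=5, c1=3, c2=2)
[Gauss-Seidel] macro 2: S0 reads c0=5 → after 1×micro: 5; S1 reads c0=5 → after 1×micro: 3; S2 reads c2=2 → after 1×micro: 2 ⇒ (c0=5, c1=3, c2=2)
[Gauss-Seidel] macro 3: S0 reads c0=5 → after 1×micro: 5; S1 reads c0=5 → after 1×micro: 3; S2 reads c2=2 → after 1×micro: 2 ⇒ (c0=5, c1=3, c2=2)
[Gauss-Seidel] macro 4: S0 reads c0=5 → after 1×micro: 5; S1 reads c0=5 → after 1×micro: 3; S2 reads c2=2 → after 1×micro: 2 ⇒ (c0=5, c1=3, c2=2)

first divergence at macro-step: 1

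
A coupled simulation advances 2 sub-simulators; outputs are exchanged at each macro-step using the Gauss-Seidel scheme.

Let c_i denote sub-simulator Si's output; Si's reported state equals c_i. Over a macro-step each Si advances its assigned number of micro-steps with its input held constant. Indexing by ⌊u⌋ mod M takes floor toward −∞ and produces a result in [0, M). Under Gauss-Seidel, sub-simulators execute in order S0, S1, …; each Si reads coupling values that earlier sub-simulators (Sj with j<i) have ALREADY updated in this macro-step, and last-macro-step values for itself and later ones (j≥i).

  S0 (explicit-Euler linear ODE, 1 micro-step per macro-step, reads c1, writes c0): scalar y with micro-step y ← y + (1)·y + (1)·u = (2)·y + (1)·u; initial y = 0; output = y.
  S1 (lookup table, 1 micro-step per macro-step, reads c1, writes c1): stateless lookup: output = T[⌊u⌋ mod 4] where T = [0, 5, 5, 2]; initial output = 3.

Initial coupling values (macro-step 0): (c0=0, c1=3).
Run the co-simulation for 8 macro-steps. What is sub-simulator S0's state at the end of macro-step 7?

S0 state at macro-step 7 = 411

macro 1: S0 reads c1=3 → after 1×micro: 3; S1 reads c1=3 → after 1×micro: 2 ⇒ (c0=3, c1=2)
macro 2: S0 reads c1=2 → after 1×micro: 8; S1 reads c1=2 → after 1×micro: 5 ⇒ (c0=8, c1=5)
macro 3: S0 reads c1=5 → after 1×micro: 21; S1 reads c1=5 → after 1×micro: 5 ⇒ (c0=21, c1=5)
macro 4: S0 reads c1=5 → after 1×micro: 47; S1 reads c1=5 → after 1×micro: 5 ⇒ (c0=47, c1=5)
macro 5: S0 reads c1=5 → after 1×micro: 99; S1 reads c1=5 → after 1×micro: 5 ⇒ (c0=99, c1=5)
macro 6: S0 reads c1=5 → after 1×micro: 203; S1 reads c1=5 → after 1×micro: 5 ⇒ (c0=203, c1=5)
macro 7: S0 reads c1=5 → after 1×micro: 411; S1 reads c1=5 → after 1×micro: 5 ⇒ (c0=411, c1=5)
macro 8: S0 reads c1=5 → after 1×micro: 827; S1 reads c1=5 → after 1×micro: 5 ⇒ (c0=827, c1=5)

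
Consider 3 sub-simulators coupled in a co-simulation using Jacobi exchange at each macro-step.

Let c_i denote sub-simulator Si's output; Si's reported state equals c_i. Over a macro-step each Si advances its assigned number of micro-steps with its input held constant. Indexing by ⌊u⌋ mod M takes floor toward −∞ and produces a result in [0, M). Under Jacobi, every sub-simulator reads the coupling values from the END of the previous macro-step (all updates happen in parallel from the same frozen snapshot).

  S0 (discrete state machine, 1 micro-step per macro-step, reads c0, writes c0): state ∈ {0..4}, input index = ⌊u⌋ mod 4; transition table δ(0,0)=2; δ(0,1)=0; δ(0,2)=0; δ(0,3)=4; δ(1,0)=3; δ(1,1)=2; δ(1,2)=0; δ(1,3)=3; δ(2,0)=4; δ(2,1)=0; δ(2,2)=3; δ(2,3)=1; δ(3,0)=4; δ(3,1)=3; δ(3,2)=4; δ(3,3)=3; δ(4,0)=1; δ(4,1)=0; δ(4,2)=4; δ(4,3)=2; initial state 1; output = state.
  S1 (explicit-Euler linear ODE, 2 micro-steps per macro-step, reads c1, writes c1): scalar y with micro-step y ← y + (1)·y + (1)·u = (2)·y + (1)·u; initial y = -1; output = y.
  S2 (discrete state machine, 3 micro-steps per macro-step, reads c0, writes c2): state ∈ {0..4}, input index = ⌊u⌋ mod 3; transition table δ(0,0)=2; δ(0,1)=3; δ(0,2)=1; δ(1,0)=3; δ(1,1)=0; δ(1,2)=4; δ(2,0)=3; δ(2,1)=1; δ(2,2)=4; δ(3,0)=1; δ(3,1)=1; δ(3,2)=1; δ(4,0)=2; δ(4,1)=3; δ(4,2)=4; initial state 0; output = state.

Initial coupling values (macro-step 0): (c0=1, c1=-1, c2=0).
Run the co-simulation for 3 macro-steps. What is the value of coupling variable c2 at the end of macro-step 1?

macro 1: S0 reads c0=1 → after 1×micro: 2; S1 reads c1=-1 → after 2×micro: -7; S2 reads c0=1 → after 3×micro: 0 ⇒ (c0=2, c1=-7, c2=0)
macro 2: S0 reads c0=2 → after 1×micro: 3; S1 reads c1=-7 → after 2×micro: -49; S2 reads c0=2 → after 3×micro: 4 ⇒ (c0=3, c1=-49, c2=4)
macro 3: S0 reads c0=3 → after 1×micro: 3; S1 reads c1=-49 → after 2×micro: -343; S2 reads c0=3 → after 3×micro: 1 ⇒ (c0=3, c1=-343, c2=1)

c2 at macro-step 1 = 0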